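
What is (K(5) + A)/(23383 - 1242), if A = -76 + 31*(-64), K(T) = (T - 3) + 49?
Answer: -287/3163 ≈ -0.090737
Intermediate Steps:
K(T) = 46 + T (K(T) = (-3 + T) + 49 = 46 + T)
A = -2060 (A = -76 - 1984 = -2060)
(K(5) + A)/(23383 - 1242) = ((46 + 5) - 2060)/(23383 - 1242) = (51 - 2060)/22141 = -2009*1/22141 = -287/3163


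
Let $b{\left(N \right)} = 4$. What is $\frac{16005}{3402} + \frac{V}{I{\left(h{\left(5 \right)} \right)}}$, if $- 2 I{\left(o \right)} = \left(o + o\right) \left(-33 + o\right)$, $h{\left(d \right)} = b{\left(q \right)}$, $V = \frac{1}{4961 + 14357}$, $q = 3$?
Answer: $\frac{5977569307}{1270583496} \approx 4.7046$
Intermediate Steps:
$V = \frac{1}{19318} \approx 5.1765 \cdot 10^{-5}$
$h{\left(d \right)} = 4$
$I{\left(o \right)} = - o \left(-33 + o\right)$ ($I{\left(o \right)} = - \frac{\left(o + o\right) \left(-33 + o\right)}{2} = - \frac{2 o \left(-33 + o\right)}{2} = - o \left(-33 + o\right)$)
$\frac{16005}{3402} + \frac{V}{I{\left(h{\left(5 \right)} \right)}} = \frac{16005}{3402} + \frac{1}{19318 \cdot 4 \left(33 - 4\right)} = 16005 \cdot \frac{1}{3402} + \frac{1}{19318 \cdot 4 \left(33 - 4\right)} = \frac{5335}{1134} + \frac{1}{19318 \cdot 4 \cdot 29} = \frac{5335}{1134} + \frac{1}{19318 \cdot 116} = \frac{5335}{1134} + \frac{1}{19318} \cdot \frac{1}{116} = \frac{5335}{1134} + \frac{1}{2240888} = \frac{5977569307}{1270583496}$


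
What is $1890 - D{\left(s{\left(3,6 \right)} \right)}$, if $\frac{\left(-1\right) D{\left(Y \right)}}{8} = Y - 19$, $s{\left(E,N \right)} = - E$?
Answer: $1714$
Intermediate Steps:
$D{\left(Y \right)} = 152 - 8 Y$ ($D{\left(Y \right)} = - 8 \left(Y - 19\right) = - 8 \left(-19 + Y\right) = 152 - 8 Y$)
$1890 - D{\left(s{\left(3,6 \right)} \right)} = 1890 - \left(152 - 8 \left(\left(-1\right) 3\right)\right) = 1890 - \left(152 - -24\right) = 1890 - \left(152 + 24\right) = 1890 - 176 = 1714$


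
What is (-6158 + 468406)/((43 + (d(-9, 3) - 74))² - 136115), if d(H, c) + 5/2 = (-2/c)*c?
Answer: -1848992/539419 ≈ -3.4277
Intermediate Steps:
d(H, c) = -9/2 (d(H, c) = -5/2 + (-2/c)*c = -5/2 - 2 = -9/2)
(-6158 + 468406)/((43 + (d(-9, 3) - 74))² - 136115) = (-6158 + 468406)/((43 + (-9/2 - 74))² - 136115) = 462248/((43 - 157/2)² - 136115) = 462248/((-71/2)² - 136115) = 462248/(5041/4 - 136115) = 462248/(-539419/4) = 462248*(-4/539419) = -1848992/539419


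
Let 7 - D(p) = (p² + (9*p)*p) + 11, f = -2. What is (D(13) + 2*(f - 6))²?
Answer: 2924100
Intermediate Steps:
D(p) = -4 - 10*p² (D(p) = 7 - ((p² + (9*p)*p) + 11) = 7 - ((p² + 9*p²) + 11) = 7 - (10*p² + 11) = 7 - (11 + 10*p²) = 7 + (-11 - 10*p²) = -4 - 10*p²)
(D(13) + 2*(f - 6))² = ((-4 - 10*13²) + 2*(-2 - 6))² = ((-4 - 10*169) + 2*(-8))² = ((-4 - 1690) - 16)² = (-1694 - 16)² = (-1710)² = 2924100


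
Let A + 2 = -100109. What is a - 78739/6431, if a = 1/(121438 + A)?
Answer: -1679260222/137153937 ≈ -12.244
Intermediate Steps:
A = -100111 (A = -2 - 100109 = -100111)
a = 1/21327 (a = 1/(121438 - 100111) = 1/21327 ≈ 4.6889e-5)
a - 78739/6431 = 1/21327 - 78739/6431 = -1679260222/137153937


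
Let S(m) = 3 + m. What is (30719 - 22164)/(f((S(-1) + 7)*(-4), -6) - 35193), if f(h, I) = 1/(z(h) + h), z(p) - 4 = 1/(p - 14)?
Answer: -13696555/56344043 ≈ -0.24309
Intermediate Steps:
z(p) = 4 + 1/(-14 + p) (z(p) = 4 + 1/(p - 14) = 4 + 1/(-14 + p))
f(h, I) = 1/(h + (-55 + 4*h)/(-14 + h)) (f(h, I) = 1/((-55 + 4*h)/(-14 + h) + h) = 1/(h + (-55 + 4*h)/(-14 + h)))
(30719 - 22164)/(f((S(-1) + 7)*(-4), -6) - 35193) = (30719 - 22164)/((-14 + ((3 - 1) + 7)*(-4))/(-55 + (((3 - 1) + 7)*(-4))² - 10*((3 - 1) + 7)*(-4)) - 35193) = 8555/((-14 + (2 + 7)*(-4))/(-55 + ((2 + 7)*(-4))² - 10*(2 + 7)*(-4)) - 35193) = 8555/((-14 + 9*(-4))/(-55 + (9*(-4))² - 90*(-4)) - 35193) = 8555/((-14 - 36)/(-55 + (-36)² - 10*(-36)) - 35193) = 8555/(-50/(-55 + 1296 + 360) - 35193) = 8555/(-50/1601 - 35193) = 8555/(-56344043/1601) = 8555*(-1601/56344043) = -13696555/56344043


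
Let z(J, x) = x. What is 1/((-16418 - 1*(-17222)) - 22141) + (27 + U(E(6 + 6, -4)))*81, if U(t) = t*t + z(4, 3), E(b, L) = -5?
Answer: 95056334/21337 ≈ 4455.0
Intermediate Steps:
U(t) = 3 + t² (U(t) = t*t + 3 = t² + 3 = 3 + t²)
1/((-16418 - 1*(-17222)) - 22141) + (27 + U(E(6 + 6, -4)))*81 = 1/((-16418 - 1*(-17222)) - 22141) + (27 + (3 + (-5)²))*81 = 1/((-16418 + 17222) - 22141) + (27 + (3 + 25))*81 = 1/(804 - 22141) + (27 + 28)*81 = 1/(-21337) + 55*81 = -1/21337 + 4455 = 95056334/21337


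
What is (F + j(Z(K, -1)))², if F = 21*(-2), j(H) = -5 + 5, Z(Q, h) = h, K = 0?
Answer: 1764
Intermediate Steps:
j(H) = 0
F = -42
(F + j(Z(K, -1)))² = (-42 + 0)² = (-42)² = 1764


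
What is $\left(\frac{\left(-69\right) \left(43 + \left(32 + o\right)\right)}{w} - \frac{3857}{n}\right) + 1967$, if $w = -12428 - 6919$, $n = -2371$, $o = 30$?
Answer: $\frac{30107168651}{15290579} \approx 1969.0$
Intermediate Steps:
$w = -19347$ ($w = -12428 - 6919 = -19347$)
$\left(\frac{\left(-69\right) \left(43 + \left(32 + o\right)\right)}{w} - \frac{3857}{n}\right) + 1967 = \left(\frac{\left(-69\right) \left(43 + \left(32 + 30\right)\right)}{-19347} - \frac{3857}{-2371}\right) + 1967 = \left(- 69 \left(43 + 62\right) \left(- \frac{1}{19347}\right) - - \frac{3857}{2371}\right) + 1967 = \left(\left(-69\right) 105 \left(- \frac{1}{19347}\right) + \frac{3857}{2371}\right) + 1967 = \left(\left(-7245\right) \left(- \frac{1}{19347}\right) + \frac{3857}{2371}\right) + 1967 = \left(\frac{2415}{6449} + \frac{3857}{2371}\right) + 1967 = \frac{30599758}{15290579} + 1967 = \frac{30107168651}{15290579}$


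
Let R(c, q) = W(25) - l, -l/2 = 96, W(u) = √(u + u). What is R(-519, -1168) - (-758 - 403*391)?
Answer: 158523 + 5*√2 ≈ 1.5853e+5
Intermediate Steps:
W(u) = √2*√u (W(u) = √(2*u) = √2*√u)
l = -192 (l = -2*96 = -192)
R(c, q) = 192 + 5*√2 (R(c, q) = √2*√25 - 1*(-192) = √2*5 + 192 = 5*√2 + 192 = 192 + 5*√2)
R(-519, -1168) - (-758 - 403*391) = (192 + 5*√2) - (-758 - 403*391) = (192 + 5*√2) - (-758 - 157573) = (192 + 5*√2) - 1*(-158331) = (192 + 5*√2) + 158331 = 158523 + 5*√2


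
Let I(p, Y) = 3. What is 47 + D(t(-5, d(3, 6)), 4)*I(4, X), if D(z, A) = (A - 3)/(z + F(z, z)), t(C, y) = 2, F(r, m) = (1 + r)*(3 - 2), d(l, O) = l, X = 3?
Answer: 238/5 ≈ 47.600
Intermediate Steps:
F(r, m) = 1 + r (F(r, m) = (1 + r)*1 = 1 + r)
D(z, A) = (-3 + A)/(1 + 2*z) (D(z, A) = (A - 3)/(z + (1 + z)) = (-3 + A)/(1 + 2*z))
47 + D(t(-5, d(3, 6)), 4)*I(4, X) = 47 + ((-3 + 4)/(1 + 2*2))*3 = 47 + (1/(1 + 4))*3 = 47 + (1/5)*3 = 47 + 3/5 = 238/5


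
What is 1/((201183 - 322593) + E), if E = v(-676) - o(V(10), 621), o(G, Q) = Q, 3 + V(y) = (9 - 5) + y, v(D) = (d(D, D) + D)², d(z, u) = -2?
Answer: 1/337653 ≈ 2.9616e-6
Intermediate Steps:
v(D) = (-2 + D)²
V(y) = 1 + y (V(y) = -3 + ((9 - 5) + y) = -3 + (4 + y) = 1 + y)
E = 459063 (E = (-2 - 676)² - 1*621 = (-678)² - 621 = 459684 - 621 = 459063)
1/((201183 - 322593) + E) = 1/((201183 - 322593) + 459063) = 1/(-121410 + 459063) = 1/337653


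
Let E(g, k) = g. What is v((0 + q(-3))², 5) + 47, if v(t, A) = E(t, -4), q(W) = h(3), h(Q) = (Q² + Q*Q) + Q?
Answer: 488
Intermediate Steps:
h(Q) = Q + 2*Q² (h(Q) = (Q² + Q²) + Q = 2*Q² + Q = Q + 2*Q²)
q(W) = 21 (q(W) = 3*(1 + 2*3) = 3*(1 + 6) = 3*7 = 21)
v(t, A) = t
v((0 + q(-3))², 5) + 47 = (0 + 21)² + 47 = 21² + 47 = 441 + 47 = 488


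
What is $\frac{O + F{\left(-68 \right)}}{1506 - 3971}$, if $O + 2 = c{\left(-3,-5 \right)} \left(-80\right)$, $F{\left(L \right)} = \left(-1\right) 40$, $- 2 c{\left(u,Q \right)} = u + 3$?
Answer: $\frac{42}{2465} \approx 0.017039$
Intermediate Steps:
$c{\left(u,Q \right)} = - \frac{3}{2} - \frac{u}{2}$ ($c{\left(u,Q \right)} = - \frac{u + 3}{2} = - \frac{3 + u}{2} = - \frac{3}{2} - \frac{u}{2}$)
$F{\left(L \right)} = -40$
$O = -2$ ($O = -2 + \left(- \frac{3}{2} - - \frac{3}{2}\right) \left(-80\right) = -2 + \left(- \frac{3}{2} + \frac{3}{2}\right) \left(-80\right) = -2 + 0 \left(-80\right) = -2 + 0 = -2$)
$\frac{O + F{\left(-68 \right)}}{1506 - 3971} = \frac{-2 - 40}{1506 - 3971} = - \frac{42}{-2465} = \left(-42\right) \left(- \frac{1}{2465}\right) = \frac{42}{2465}$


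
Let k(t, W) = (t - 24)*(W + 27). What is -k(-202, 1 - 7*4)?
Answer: 0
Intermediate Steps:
k(t, W) = (-24 + t)*(27 + W)
-k(-202, 1 - 7*4) = -(-648 - 24*(1 - 7*4) + 27*(-202) + (1 - 7*4)*(-202)) = -(-648 - 24*(1 - 28) - 5454 + (1 - 28)*(-202)) = -(-648 - 24*(-27) - 5454 - 27*(-202)) = -(-648 + 648 - 5454 + 5454) = -1*0 = 0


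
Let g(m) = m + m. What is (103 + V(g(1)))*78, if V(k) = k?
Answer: 8190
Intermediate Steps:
g(m) = 2*m
(103 + V(g(1)))*78 = (103 + 2*1)*78 = (103 + 2)*78 = 105*78 = 8190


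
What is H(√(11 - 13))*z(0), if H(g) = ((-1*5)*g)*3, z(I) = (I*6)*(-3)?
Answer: 0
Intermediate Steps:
z(I) = -18*I (z(I) = (6*I)*(-3) = -18*I)
H(g) = -15*g (H(g) = -5*g*3 = -15*g)
H(√(11 - 13))*z(0) = (-15*√(11 - 13))*(-18*0) = -15*I*√2*0 = 0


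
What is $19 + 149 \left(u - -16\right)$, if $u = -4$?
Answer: $1807$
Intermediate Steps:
$19 + 149 \left(u - -16\right) = 19 + 149 \left(-4 - -16\right) = 19 + 149 \left(-4 + 16\right) = 19 + 149 \cdot 12 = 19 + 1788 = 1807$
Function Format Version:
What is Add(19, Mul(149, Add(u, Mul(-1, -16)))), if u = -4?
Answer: 1807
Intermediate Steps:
Add(19, Mul(149, Add(u, Mul(-1, -16)))) = Add(19, Mul(149, Add(-4, Mul(-1, -16)))) = Add(19, Mul(149, Add(-4, 16))) = Add(19, Mul(149, 12)) = Add(19, 1788) = 1807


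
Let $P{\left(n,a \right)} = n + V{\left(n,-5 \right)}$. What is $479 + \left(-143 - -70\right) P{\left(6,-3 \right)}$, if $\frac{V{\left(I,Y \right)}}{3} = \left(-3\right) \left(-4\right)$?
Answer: $-2587$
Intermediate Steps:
$V{\left(I,Y \right)} = 36$ ($V{\left(I,Y \right)} = 3 \left(\left(-3\right) \left(-4\right)\right) = 3 \cdot 12 = 36$)
$P{\left(n,a \right)} = 36 + n$ ($P{\left(n,a \right)} = n + 36 = 36 + n$)
$479 + \left(-143 - -70\right) P{\left(6,-3 \right)} = 479 + \left(-143 - -70\right) \left(36 + 6\right) = 479 + \left(-143 + 70\right) 42 = 479 - 3066 = -2587$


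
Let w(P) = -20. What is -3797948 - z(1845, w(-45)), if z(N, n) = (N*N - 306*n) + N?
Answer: -7209938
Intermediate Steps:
z(N, n) = N + N² - 306*n (z(N, n) = (N² - 306*n) + N = N + N² - 306*n)
-3797948 - z(1845, w(-45)) = -3797948 - (1845 + 1845² - 306*(-20)) = -3797948 - (1845 + 3404025 + 6120) = -3797948 - 1*3411990 = -3797948 - 3411990 = -7209938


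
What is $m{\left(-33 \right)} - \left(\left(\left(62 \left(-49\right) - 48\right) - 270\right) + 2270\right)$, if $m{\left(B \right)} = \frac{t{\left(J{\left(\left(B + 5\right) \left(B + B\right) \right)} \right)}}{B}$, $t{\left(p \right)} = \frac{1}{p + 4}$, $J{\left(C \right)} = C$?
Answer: $\frac{66371975}{61116} \approx 1086.0$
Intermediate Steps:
$t{\left(p \right)} = \frac{1}{4 + p}$
$m{\left(B \right)} = \frac{1}{B \left(4 + 2 B \left(5 + B\right)\right)}$ ($m{\left(B \right)} = \frac{1}{\left(4 + \left(B + 5\right) \left(B + B\right)\right) B} = \frac{1}{\left(4 + \left(5 + B\right) 2 B\right) B} = \frac{1}{\left(4 + 2 B \left(5 + B\right)\right) B} = \frac{1}{B \left(4 + 2 B \left(5 + B\right)\right)}$)
$m{\left(-33 \right)} - \left(\left(\left(62 \left(-49\right) - 48\right) - 270\right) + 2270\right) = \frac{1}{2 \left(-33\right) \left(2 - 33 \left(5 - 33\right)\right)} - \left(\left(\left(62 \left(-49\right) - 48\right) - 270\right) + 2270\right) = \frac{1}{2} \left(- \frac{1}{33}\right) \frac{1}{2 - -924} - \left(\left(\left(-3038 - 48\right) - 270\right) + 2270\right) = \frac{1}{2} \left(- \frac{1}{33}\right) \frac{1}{2 + 924} - \left(\left(-3086 - 270\right) + 2270\right) = \frac{1}{2} \left(- \frac{1}{33}\right) \frac{1}{926} - \left(-3356 + 2270\right) = \frac{1}{2} \left(- \frac{1}{33}\right) \frac{1}{926} - -1086 = - \frac{1}{61116} + 1086 = \frac{66371975}{61116}$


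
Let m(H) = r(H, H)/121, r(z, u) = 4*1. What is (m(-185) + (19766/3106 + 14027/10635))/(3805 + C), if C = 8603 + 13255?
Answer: 15419710576/51286344377565 ≈ 0.00030066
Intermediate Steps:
r(z, u) = 4
C = 21858
m(H) = 4/121
(m(-185) + (19766/3106 + 14027/10635))/(3805 + C) = (4/121 + (19766/3106 + 14027/10635))/(3805 + 21858) = (4/121 + (19766*(1/3106) + 14027*(1/10635)))/25663 = (4/121 + (9883/1553 + 14027/10635))*(1/25663) = (4/121 + 126889636/16516155)*(1/25663) = (15419710576/1998454755)*(1/25663) = 15419710576/51286344377565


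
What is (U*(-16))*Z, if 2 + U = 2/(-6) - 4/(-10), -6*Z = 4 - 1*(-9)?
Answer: -3016/45 ≈ -67.022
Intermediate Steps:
Z = -13/6 (Z = -(4 - 1*(-9))/6 = -(4 + 9)/6 = -⅙*13 = -13/6 ≈ -2.1667)
U = -29/15 (U = -2 + (2/(-6) - 4/(-10)) = -2 + (2*(-⅙) - 4*(-⅒)) = -2 + (-⅓ + ⅖) = -2 + 1/15 = -29/15 ≈ -1.9333)
(U*(-16))*Z = -29/15*(-16)*(-13/6) = (464/15)*(-13/6) = -3016/45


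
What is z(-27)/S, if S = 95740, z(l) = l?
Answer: -27/95740 ≈ -0.00028201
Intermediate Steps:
z(-27)/S = -27/95740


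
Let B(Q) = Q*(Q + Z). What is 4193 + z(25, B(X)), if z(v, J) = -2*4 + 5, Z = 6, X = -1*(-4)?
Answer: 4190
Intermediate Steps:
X = 4
B(Q) = Q*(6 + Q) (B(Q) = Q*(Q + 6) = Q*(6 + Q))
z(v, J) = -3 (z(v, J) = -8 + 5 = -3)
4193 + z(25, B(X)) = 4193 - 3 = 4190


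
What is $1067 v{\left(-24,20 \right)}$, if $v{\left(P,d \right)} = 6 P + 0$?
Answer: $-153648$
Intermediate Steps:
$v{\left(P,d \right)} = 6 P$
$1067 v{\left(-24,20 \right)} = 1067 \cdot 6 \left(-24\right) = 1067 \left(-144\right) = -153648$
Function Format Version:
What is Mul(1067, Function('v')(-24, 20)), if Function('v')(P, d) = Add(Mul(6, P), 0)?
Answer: -153648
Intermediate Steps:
Function('v')(P, d) = Mul(6, P)
Mul(1067, Function('v')(-24, 20)) = Mul(1067, Mul(6, -24)) = Mul(1067, -144) = -153648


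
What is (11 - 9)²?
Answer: 4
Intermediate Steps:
(11 - 9)² = 2² = 4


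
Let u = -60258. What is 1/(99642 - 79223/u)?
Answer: 60258/6004306859 ≈ 1.0036e-5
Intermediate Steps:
1/(99642 - 79223/u) = 1/(99642 - 79223/(-60258)) = 1/(99642 - 79223*(-1/60258)) = 1/(99642 + 79223/60258) = 1/(6004306859/60258) = 60258/6004306859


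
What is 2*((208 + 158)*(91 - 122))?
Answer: -22692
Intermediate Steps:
2*((208 + 158)*(91 - 122)) = 2*(366*(-31)) = 2*(-11346) = -22692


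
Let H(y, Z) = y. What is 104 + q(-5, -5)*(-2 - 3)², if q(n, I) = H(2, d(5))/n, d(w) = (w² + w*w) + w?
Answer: 94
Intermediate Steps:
d(w) = w + 2*w² (d(w) = (w² + w²) + w = 2*w² + w = w + 2*w²)
q(n, I) = 2/n
104 + q(-5, -5)*(-2 - 3)² = 104 + (2/(-5))*(-2 - 3)² = 104 + (2*(-⅕))*(-5)² = 104 - ⅖*25 = 104 - 10 = 94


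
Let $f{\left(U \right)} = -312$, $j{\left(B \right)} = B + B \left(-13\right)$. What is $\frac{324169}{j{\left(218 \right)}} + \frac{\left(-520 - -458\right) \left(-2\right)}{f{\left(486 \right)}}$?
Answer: $- \frac{4227713}{34008} \approx -124.32$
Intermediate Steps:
$j{\left(B \right)} = - 12 B$ ($j{\left(B \right)} = B - 13 B = - 12 B$)
$\frac{324169}{j{\left(218 \right)}} + \frac{\left(-520 - -458\right) \left(-2\right)}{f{\left(486 \right)}} = \frac{324169}{\left(-12\right) 218} + \frac{\left(-520 - -458\right) \left(-2\right)}{-312} = \frac{324169}{-2616} + \left(-520 + 458\right) \left(-2\right) \left(- \frac{1}{312}\right) = 324169 \left(- \frac{1}{2616}\right) + \left(-62\right) \left(-2\right) \left(- \frac{1}{312}\right) = - \frac{324169}{2616} + 124 \left(- \frac{1}{312}\right) = - \frac{324169}{2616} - \frac{31}{78} = - \frac{4227713}{34008}$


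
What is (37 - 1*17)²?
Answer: 400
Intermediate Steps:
(37 - 1*17)² = (37 - 17)² = 20² = 400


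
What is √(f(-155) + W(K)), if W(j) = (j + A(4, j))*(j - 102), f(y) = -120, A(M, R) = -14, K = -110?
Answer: 2*√6542 ≈ 161.77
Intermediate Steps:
W(j) = (-102 + j)*(-14 + j) (W(j) = (j - 14)*(j - 102) = (-14 + j)*(-102 + j) = (-102 + j)*(-14 + j))
√(f(-155) + W(K)) = √(-120 + (1428 + (-110)² - 116*(-110))) = √(-120 + (1428 + 12100 + 12760)) = √(-120 + 26288) = √26168 = 2*√6542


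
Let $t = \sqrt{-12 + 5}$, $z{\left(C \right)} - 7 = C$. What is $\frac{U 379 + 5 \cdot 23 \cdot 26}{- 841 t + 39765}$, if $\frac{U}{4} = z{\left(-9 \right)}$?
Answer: $- \frac{835065}{793103096} - \frac{17661 i \sqrt{7}}{793103096} \approx -0.0010529 - 5.8916 \cdot 10^{-5} i$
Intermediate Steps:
$z{\left(C \right)} = 7 + C$
$t = i \sqrt{7}$ ($t = \sqrt{-7} = i \sqrt{7} \approx 2.6458 i$)
$U = -8$ ($U = 4 \left(7 - 9\right) = 4 \left(-2\right) = -8$)
$\frac{U 379 + 5 \cdot 23 \cdot 26}{- 841 t + 39765} = \frac{\left(-8\right) 379 + 5 \cdot 23 \cdot 26}{- 841 i \sqrt{7} + 39765} = \frac{-3032 + 115 \cdot 26}{- 841 i \sqrt{7} + 39765} = \frac{-3032 + 2990}{39765 - 841 i \sqrt{7}} = - \frac{42}{39765 - 841 i \sqrt{7}}$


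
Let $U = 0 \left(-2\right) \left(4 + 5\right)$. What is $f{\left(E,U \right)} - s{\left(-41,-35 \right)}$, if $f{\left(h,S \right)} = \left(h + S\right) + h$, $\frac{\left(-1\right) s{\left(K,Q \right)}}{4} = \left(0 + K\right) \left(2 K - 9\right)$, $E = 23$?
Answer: $14970$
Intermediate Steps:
$s{\left(K,Q \right)} = - 4 K \left(-9 + 2 K\right)$ ($s{\left(K,Q \right)} = - 4 \left(0 + K\right) \left(2 K - 9\right) = - 4 K \left(-9 + 2 K\right)$)
$U = 0$ ($U = 0 \cdot 9 = 0$)
$f{\left(h,S \right)} = S + 2 h$ ($f{\left(h,S \right)} = \left(S + h\right) + h = S + 2 h$)
$f{\left(E,U \right)} - s{\left(-41,-35 \right)} = \left(0 + 2 \cdot 23\right) - 4 \left(-41\right) \left(9 - -82\right) = \left(0 + 46\right) - 4 \left(-41\right) \left(9 + 82\right) = 46 - 4 \left(-41\right) 91 = 46 - -14924 = 46 + 14924 = 14970$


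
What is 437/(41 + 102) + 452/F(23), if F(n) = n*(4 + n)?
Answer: 336013/88803 ≈ 3.7838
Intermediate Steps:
437/(41 + 102) + 452/F(23) = 437/(41 + 102) + 452/((23*(4 + 23))) = 437/143 + 452/((23*27)) = 437*(1/143) + 452/621 = 437/143 + 452*(1/621) = 437/143 + 452/621 = 336013/88803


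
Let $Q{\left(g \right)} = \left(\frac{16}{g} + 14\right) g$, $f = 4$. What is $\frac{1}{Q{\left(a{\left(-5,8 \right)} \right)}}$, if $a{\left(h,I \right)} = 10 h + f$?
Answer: $- \frac{1}{628} \approx -0.0015924$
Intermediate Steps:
$a{\left(h,I \right)} = 4 + 10 h$ ($a{\left(h,I \right)} = 10 h + 4 = 4 + 10 h$)
$Q{\left(g \right)} = g \left(14 + \frac{16}{g}\right)$ ($Q{\left(g \right)} = \left(14 + \frac{16}{g}\right) g = g \left(14 + \frac{16}{g}\right)$)
$\frac{1}{Q{\left(a{\left(-5,8 \right)} \right)}} = \frac{1}{16 + 14 \left(4 + 10 \left(-5\right)\right)} = \frac{1}{16 + 14 \left(4 - 50\right)} = \frac{1}{16 + 14 \left(-46\right)} = \frac{1}{16 - 644} = \frac{1}{-628} = - \frac{1}{628}$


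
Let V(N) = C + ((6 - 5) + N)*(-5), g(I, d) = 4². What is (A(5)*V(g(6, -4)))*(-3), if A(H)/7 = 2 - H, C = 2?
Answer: -5229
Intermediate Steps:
g(I, d) = 16
A(H) = 14 - 7*H (A(H) = 7*(2 - H) = 14 - 7*H)
V(N) = -3 - 5*N (V(N) = 2 + ((6 - 5) + N)*(-5) = 2 + (1 + N)*(-5) = 2 + (-5 - 5*N) = -3 - 5*N)
(A(5)*V(g(6, -4)))*(-3) = ((14 - 7*5)*(-3 - 5*16))*(-3) = ((14 - 35)*(-3 - 80))*(-3) = -21*(-83)*(-3) = 1743*(-3) = -5229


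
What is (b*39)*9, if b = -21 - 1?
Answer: -7722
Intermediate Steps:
b = -22
(b*39)*9 = -22*39*9 = -858*9 = -7722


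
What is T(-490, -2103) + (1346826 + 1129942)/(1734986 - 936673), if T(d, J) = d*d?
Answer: 191677428068/798313 ≈ 2.4010e+5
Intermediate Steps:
T(d, J) = d²
T(-490, -2103) + (1346826 + 1129942)/(1734986 - 936673) = (-490)² + (1346826 + 1129942)/(1734986 - 936673) = 240100 + 2476768/798313 = 191677428068/798313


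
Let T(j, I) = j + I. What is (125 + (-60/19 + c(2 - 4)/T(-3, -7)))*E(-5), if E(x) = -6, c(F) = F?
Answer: -69564/95 ≈ -732.25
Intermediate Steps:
T(j, I) = I + j
(125 + (-60/19 + c(2 - 4)/T(-3, -7)))*E(-5) = (125 + (-60/19 + (2 - 4)/(-7 - 3)))*(-6) = (125 + (-60*1/19 - 2/(-10)))*(-6) = (125 + (-60/19 - 2*(-1/10)))*(-6) = (125 + (-60/19 + 1/5))*(-6) = (125 - 281/95)*(-6) = (11594/95)*(-6) = -69564/95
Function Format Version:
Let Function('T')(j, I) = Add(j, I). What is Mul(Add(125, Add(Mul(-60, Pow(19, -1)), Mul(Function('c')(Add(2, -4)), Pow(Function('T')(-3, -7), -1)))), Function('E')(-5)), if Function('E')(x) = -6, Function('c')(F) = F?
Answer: Rational(-69564, 95) ≈ -732.25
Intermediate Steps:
Function('T')(j, I) = Add(I, j)
Mul(Add(125, Add(Mul(-60, Pow(19, -1)), Mul(Function('c')(Add(2, -4)), Pow(Function('T')(-3, -7), -1)))), Function('E')(-5)) = Mul(Add(125, Add(Mul(-60, Pow(19, -1)), Mul(Add(2, -4), Pow(Add(-7, -3), -1)))), -6) = Mul(Add(125, Add(Mul(-60, Rational(1, 19)), Mul(-2, Pow(-10, -1)))), -6) = Mul(Add(125, Add(Rational(-60, 19), Mul(-2, Rational(-1, 10)))), -6) = Mul(Add(125, Add(Rational(-60, 19), Rational(1, 5))), -6) = Mul(Add(125, Rational(-281, 95)), -6) = Mul(Rational(11594, 95), -6) = Rational(-69564, 95)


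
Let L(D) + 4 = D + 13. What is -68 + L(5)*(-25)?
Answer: -418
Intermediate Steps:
L(D) = 9 + D (L(D) = -4 + (D + 13) = -4 + (13 + D) = 9 + D)
-68 + L(5)*(-25) = -68 + (9 + 5)*(-25) = -68 + 14*(-25) = -68 - 350 = -418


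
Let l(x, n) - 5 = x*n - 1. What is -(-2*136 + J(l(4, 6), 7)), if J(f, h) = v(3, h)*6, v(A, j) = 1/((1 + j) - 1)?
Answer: 1898/7 ≈ 271.14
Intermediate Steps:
v(A, j) = 1/j
l(x, n) = 4 + n*x (l(x, n) = 5 + (x*n - 1) = 5 + (n*x - 1) = 5 + (-1 + n*x) = 4 + n*x)
J(f, h) = 6/h
-(-2*136 + J(l(4, 6), 7)) = -(-2*136 + 6/7) = -(-272 + 6*(⅐)) = -(-272 + 6/7) = -1*(-1898/7) = 1898/7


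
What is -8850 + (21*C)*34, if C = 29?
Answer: 11856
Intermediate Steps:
-8850 + (21*C)*34 = -8850 + (21*29)*34 = -8850 + 609*34 = -8850 + 20706 = 11856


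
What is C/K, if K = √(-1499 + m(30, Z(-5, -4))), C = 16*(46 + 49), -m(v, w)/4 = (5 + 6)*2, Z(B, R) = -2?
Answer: -1520*I*√3/69 ≈ -38.155*I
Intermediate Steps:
m(v, w) = -88 (m(v, w) = -4*(5 + 6)*2 = -44*2 = -4*22 = -88)
C = 1520 (C = 16*95 = 1520)
K = 23*I*√3 (K = √(-1499 - 88) = √(-1587) = 23*I*√3 ≈ 39.837*I)
C/K = 1520/((23*I*√3)) = 1520*(-I*√3/69) = -1520*I*√3/69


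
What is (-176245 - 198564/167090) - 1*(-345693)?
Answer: 14156433878/83545 ≈ 1.6945e+5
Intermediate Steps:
(-176245 - 198564/167090) - 1*(-345693) = (-176245 - 198564/167090) + 345693 = (-176245 - 1*99282/83545) + 345693 = (-176245 - 99282/83545) + 345693 = -14724487807/83545 + 345693 = 14156433878/83545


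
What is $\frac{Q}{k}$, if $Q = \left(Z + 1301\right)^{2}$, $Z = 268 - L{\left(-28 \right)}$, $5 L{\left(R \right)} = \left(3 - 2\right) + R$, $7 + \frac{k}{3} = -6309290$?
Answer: $- \frac{6885376}{52577475} \approx -0.13096$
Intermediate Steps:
$k = -18927891$ ($k = -21 + 3 \left(-6309290\right) = -21 - 18927870 = -18927891$)
$L{\left(R \right)} = \frac{1}{5} + \frac{R}{5}$ ($L{\left(R \right)} = \frac{\left(3 - 2\right) + R}{5} = \frac{1 + R}{5} = \frac{1}{5} + \frac{R}{5}$)
$Z = \frac{1367}{5}$ ($Z = 268 - \left(\frac{1}{5} + \frac{1}{5} \left(-28\right)\right) = 268 - \left(\frac{1}{5} - \frac{28}{5}\right) = 268 - - \frac{27}{5} = 268 + \frac{27}{5} = \frac{1367}{5} \approx 273.4$)
$Q = \frac{61968384}{25}$ ($Q = \left(\frac{1367}{5} + 1301\right)^{2} = \left(\frac{7872}{5}\right)^{2} = \frac{61968384}{25} \approx 2.4787 \cdot 10^{6}$)
$\frac{Q}{k} = \frac{61968384}{25 \left(-18927891\right)} = \frac{61968384}{25} \left(- \frac{1}{18927891}\right) = - \frac{6885376}{52577475}$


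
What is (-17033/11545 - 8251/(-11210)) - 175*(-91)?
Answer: 412181811823/25883890 ≈ 15924.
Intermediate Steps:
(-17033/11545 - 8251/(-11210)) - 175*(-91) = (-17033*1/11545 - 8251*(-1/11210)) - 1*(-15925) = (-17033/11545 + 8251/11210) + 15925 = -19136427/25883890 + 15925 = 412181811823/25883890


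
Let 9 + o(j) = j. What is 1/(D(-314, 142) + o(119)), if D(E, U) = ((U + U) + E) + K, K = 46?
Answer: 1/126 ≈ 0.0079365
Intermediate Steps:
o(j) = -9 + j
D(E, U) = 46 + E + 2*U (D(E, U) = ((U + U) + E) + 46 = (2*U + E) + 46 = (E + 2*U) + 46 = 46 + E + 2*U)
1/(D(-314, 142) + o(119)) = 1/((46 - 314 + 2*142) + (-9 + 119)) = 1/((46 - 314 + 284) + 110) = 1/(16 + 110) = 1/126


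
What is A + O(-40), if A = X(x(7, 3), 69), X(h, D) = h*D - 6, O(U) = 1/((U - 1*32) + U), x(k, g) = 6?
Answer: 45695/112 ≈ 407.99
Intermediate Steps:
O(U) = 1/(-32 + 2*U) (O(U) = 1/((U - 32) + U) = 1/((-32 + U) + U) = 1/(-32 + 2*U))
X(h, D) = -6 + D*h (X(h, D) = D*h - 6 = -6 + D*h)
A = 408 (A = -6 + 69*6 = -6 + 414 = 408)
A + O(-40) = 408 + 1/(2*(-16 - 40)) = 408 + (½)/(-56) = 408 + (½)*(-1/56) = 408 - 1/112 = 45695/112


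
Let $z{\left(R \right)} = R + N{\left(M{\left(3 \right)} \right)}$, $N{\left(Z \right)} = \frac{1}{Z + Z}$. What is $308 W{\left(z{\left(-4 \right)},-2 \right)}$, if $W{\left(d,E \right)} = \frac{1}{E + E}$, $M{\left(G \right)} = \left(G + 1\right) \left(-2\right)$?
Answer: $-77$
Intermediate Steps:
$M{\left(G \right)} = -2 - 2 G$ ($M{\left(G \right)} = \left(1 + G\right) \left(-2\right) = -2 - 2 G$)
$N{\left(Z \right)} = \frac{1}{2 Z}$
$z{\left(R \right)} = - \frac{1}{16} + R$ ($z{\left(R \right)} = R + \frac{1}{2 \left(-2 - 6\right)} = R + \frac{1}{2 \left(-8\right)} = R + \frac{1}{2} \left(- \frac{1}{8}\right) = R - \frac{1}{16} = - \frac{1}{16} + R$)
$W{\left(d,E \right)} = \frac{1}{2 E}$
$308 W{\left(z{\left(-4 \right)},-2 \right)} = 308 \frac{1}{2 \left(-2\right)} = 308 \cdot \frac{1}{2} \left(- \frac{1}{2}\right) = 308 \left(- \frac{1}{4}\right) = -77$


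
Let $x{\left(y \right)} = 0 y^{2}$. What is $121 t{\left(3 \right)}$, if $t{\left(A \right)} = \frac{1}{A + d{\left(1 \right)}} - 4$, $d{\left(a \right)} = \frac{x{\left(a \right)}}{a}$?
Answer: $- \frac{1331}{3} \approx -443.67$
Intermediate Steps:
$x{\left(y \right)} = 0$
$d{\left(a \right)} = 0$ ($d{\left(a \right)} = \frac{0}{a} = 0$)
$t{\left(A \right)} = -4 + \frac{1}{A}$ ($t{\left(A \right)} = \frac{1}{A + 0} - 4 = \frac{1}{A} - 4 = -4 + \frac{1}{A}$)
$121 t{\left(3 \right)} = 121 \left(-4 + \frac{1}{3}\right) = 121 \left(- \frac{11}{3}\right) = - \frac{1331}{3}$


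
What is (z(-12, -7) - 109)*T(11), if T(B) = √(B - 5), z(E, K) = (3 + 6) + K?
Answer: -107*√6 ≈ -262.10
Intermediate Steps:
z(E, K) = 9 + K
T(B) = √(-5 + B)
(z(-12, -7) - 109)*T(11) = ((9 - 7) - 109)*√(-5 + 11) = (2 - 109)*√6 = -107*√6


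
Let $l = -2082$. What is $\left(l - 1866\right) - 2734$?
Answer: $-6682$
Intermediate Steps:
$\left(l - 1866\right) - 2734 = \left(-2082 - 1866\right) - 2734 = -3948 - 2734 = -6682$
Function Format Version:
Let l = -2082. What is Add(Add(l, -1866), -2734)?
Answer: -6682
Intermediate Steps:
Add(Add(l, -1866), -2734) = Add(Add(-2082, -1866), -2734) = Add(-3948, -2734) = -6682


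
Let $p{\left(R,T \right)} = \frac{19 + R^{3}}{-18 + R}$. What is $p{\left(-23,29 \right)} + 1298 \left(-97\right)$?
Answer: $- \frac{5149998}{41} \approx -1.2561 \cdot 10^{5}$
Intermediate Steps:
$p{\left(R,T \right)} = \frac{19 + R^{3}}{-18 + R}$
$p{\left(-23,29 \right)} + 1298 \left(-97\right) = \frac{19 + \left(-23\right)^{3}}{-18 - 23} + 1298 \left(-97\right) = \frac{19 - 12167}{-41} - 125906 = \left(- \frac{1}{41}\right) \left(-12148\right) - 125906 = \frac{12148}{41} - 125906 = - \frac{5149998}{41}$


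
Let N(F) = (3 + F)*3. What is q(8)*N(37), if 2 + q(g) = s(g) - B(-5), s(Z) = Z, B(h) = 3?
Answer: 360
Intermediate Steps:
N(F) = 9 + 3*F
q(g) = -5 + g (q(g) = -2 + (g - 1*3) = -2 + (g - 3) = -2 + (-3 + g) = -5 + g)
q(8)*N(37) = (-5 + 8)*(9 + 3*37) = 3*(9 + 111) = 3*120 = 360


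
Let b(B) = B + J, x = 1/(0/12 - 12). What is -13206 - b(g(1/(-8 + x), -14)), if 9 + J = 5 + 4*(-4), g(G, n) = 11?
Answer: -13197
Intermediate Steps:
x = -1/12 (x = 1/(0*(1/12) - 12) = 1/(0 - 12) = 1/(-12) = -1/12 ≈ -0.083333)
J = -20 (J = -9 + (5 + 4*(-4)) = -9 + (5 - 16) = -9 - 11 = -20)
b(B) = -20 + B (b(B) = B - 20 = -20 + B)
-13206 - b(g(1/(-8 + x), -14)) = -13206 - (-20 + 11) = -13206 - 1*(-9) = -13206 + 9 = -13197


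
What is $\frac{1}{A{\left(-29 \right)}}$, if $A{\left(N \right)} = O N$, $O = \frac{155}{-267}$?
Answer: $\frac{267}{4495} \approx 0.059399$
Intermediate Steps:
$O = - \frac{155}{267}$ ($O = 155 \left(- \frac{1}{267}\right) = - \frac{155}{267} \approx -0.58052$)
$A{\left(N \right)} = - \frac{155 N}{267}$
$\frac{1}{A{\left(-29 \right)}} = \frac{1}{\left(- \frac{155}{267}\right) \left(-29\right)} = \frac{1}{\frac{4495}{267}} = \frac{267}{4495}$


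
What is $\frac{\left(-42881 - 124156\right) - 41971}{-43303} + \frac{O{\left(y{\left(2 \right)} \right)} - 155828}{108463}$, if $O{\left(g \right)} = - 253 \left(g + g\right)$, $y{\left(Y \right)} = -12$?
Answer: $\frac{16184750636}{4696773289} \approx 3.4459$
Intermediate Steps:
$O{\left(g \right)} = - 506 g$ ($O{\left(g \right)} = - 253 \cdot 2 g = - 506 g$)
$\frac{\left(-42881 - 124156\right) - 41971}{-43303} + \frac{O{\left(y{\left(2 \right)} \right)} - 155828}{108463} = \frac{\left(-42881 - 124156\right) - 41971}{-43303} + \frac{\left(-506\right) \left(-12\right) - 155828}{108463} = \left(-167037 - 41971\right) \left(- \frac{1}{43303}\right) + \left(6072 - 155828\right) \frac{1}{108463} = \left(-209008\right) \left(- \frac{1}{43303}\right) - \frac{149756}{108463} = \frac{209008}{43303} - \frac{149756}{108463} = \frac{16184750636}{4696773289}$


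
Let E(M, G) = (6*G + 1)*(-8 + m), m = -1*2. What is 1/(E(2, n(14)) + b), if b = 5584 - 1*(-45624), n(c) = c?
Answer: 1/50358 ≈ 1.9858e-5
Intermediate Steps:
m = -2
E(M, G) = -10 - 60*G (E(M, G) = (6*G + 1)*(-8 - 2) = (1 + 6*G)*(-10) = -10 - 60*G)
b = 51208 (b = 5584 + 45624 = 51208)
1/(E(2, n(14)) + b) = 1/((-10 - 60*14) + 51208) = 1/((-10 - 840) + 51208) = 1/(-850 + 51208) = 1/50358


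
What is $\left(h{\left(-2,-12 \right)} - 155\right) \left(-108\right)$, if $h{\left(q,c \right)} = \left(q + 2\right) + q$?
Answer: $16956$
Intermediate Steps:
$h{\left(q,c \right)} = 2 + 2 q$ ($h{\left(q,c \right)} = \left(2 + q\right) + q = 2 + 2 q$)
$\left(h{\left(-2,-12 \right)} - 155\right) \left(-108\right) = \left(\left(2 + 2 \left(-2\right)\right) - 155\right) \left(-108\right) = \left(\left(2 - 4\right) - 155\right) \left(-108\right) = \left(-2 - 155\right) \left(-108\right) = \left(-157\right) \left(-108\right) = 16956$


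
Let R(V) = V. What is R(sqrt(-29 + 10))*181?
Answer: 181*I*sqrt(19) ≈ 788.96*I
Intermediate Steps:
R(sqrt(-29 + 10))*181 = sqrt(-29 + 10)*181 = sqrt(-19)*181 = (I*sqrt(19))*181 = 181*I*sqrt(19)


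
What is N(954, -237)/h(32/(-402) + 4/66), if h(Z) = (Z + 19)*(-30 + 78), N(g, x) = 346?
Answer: 127501/335736 ≈ 0.37977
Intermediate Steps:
h(Z) = 912 + 48*Z (h(Z) = (19 + Z)*48 = 912 + 48*Z)
N(954, -237)/h(32/(-402) + 4/66) = 346/(912 + 48*(32/(-402) + 4/66)) = 346/(912 + 48*(32*(-1/402) + 4*(1/66))) = 346/(912 + 48*(-16/201 + 2/33)) = 346/(912 + 48*(-14/737)) = 346/(912 - 672/737) = 346/(671472/737) = 346*(737/671472) = 127501/335736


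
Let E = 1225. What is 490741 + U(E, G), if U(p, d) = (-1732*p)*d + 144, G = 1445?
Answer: -3065365615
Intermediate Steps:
U(p, d) = 144 - 1732*d*p (U(p, d) = -1732*d*p + 144 = 144 - 1732*d*p)
490741 + U(E, G) = 490741 + (144 - 1732*1445*1225) = 490741 + (144 - 3065856500) = 490741 - 3065856356 = -3065365615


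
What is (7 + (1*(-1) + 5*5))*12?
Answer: 372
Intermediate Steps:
(7 + (1*(-1) + 5*5))*12 = (7 + (-1 + 25))*12 = (7 + 24)*12 = 31*12 = 372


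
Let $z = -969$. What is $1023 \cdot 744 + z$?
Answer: $760143$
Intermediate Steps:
$1023 \cdot 744 + z = 1023 \cdot 744 - 969 = 761112 - 969 = 760143$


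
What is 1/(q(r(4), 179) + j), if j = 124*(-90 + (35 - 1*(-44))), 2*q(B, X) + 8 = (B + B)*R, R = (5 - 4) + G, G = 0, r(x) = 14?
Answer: -1/1354 ≈ -0.00073855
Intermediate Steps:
R = 1 (R = (5 - 4) + 0 = 1 + 0 = 1)
q(B, X) = -4 + B (q(B, X) = -4 + ((B + B)*1)/2 = -4 + ((2*B)*1)/2 = -4 + (2*B)/2 = -4 + B)
j = -1364 (j = 124*(-90 + (35 + 44)) = 124*(-90 + 79) = 124*(-11) = -1364)
1/(q(r(4), 179) + j) = 1/((-4 + 14) - 1364) = 1/(10 - 1364) = 1/(-1354) = -1/1354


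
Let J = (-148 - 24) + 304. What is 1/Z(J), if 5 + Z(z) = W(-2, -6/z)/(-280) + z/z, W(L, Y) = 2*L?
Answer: -70/279 ≈ -0.25090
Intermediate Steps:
J = 132 (J = -172 + 304 = 132)
Z(z) = -279/70 (Z(z) = -5 + ((2*(-2))/(-280) + z/z) = -5 + (-4*(-1/280) + 1) = -5 + (1/70 + 1) = -5 + 71/70 = -279/70)
1/Z(J) = 1/(-279/70) = -70/279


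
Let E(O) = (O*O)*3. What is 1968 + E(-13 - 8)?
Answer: 3291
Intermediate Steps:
E(O) = 3*O² (E(O) = O²*3 = 3*O²)
1968 + E(-13 - 8) = 1968 + 3*(-13 - 8)² = 1968 + 3*(-21)² = 1968 + 3*441 = 1968 + 1323 = 3291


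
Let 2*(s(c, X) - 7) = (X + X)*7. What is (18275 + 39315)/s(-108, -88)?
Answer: -57590/609 ≈ -94.565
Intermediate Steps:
s(c, X) = 7 + 7*X (s(c, X) = 7 + ((X + X)*7)/2 = 7 + ((2*X)*7)/2 = 7 + (14*X)/2 = 7 + 7*X)
(18275 + 39315)/s(-108, -88) = (18275 + 39315)/(7 + 7*(-88)) = 57590/(7 - 616) = 57590/(-609) = 57590*(-1/609) = -57590/609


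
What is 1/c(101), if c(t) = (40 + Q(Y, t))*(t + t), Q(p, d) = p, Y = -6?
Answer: 1/6868 ≈ 0.00014560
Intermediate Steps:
c(t) = 68*t (c(t) = (40 - 6)*(t + t) = 34*(2*t) = 68*t)
1/c(101) = 1/(68*101) = 1/6868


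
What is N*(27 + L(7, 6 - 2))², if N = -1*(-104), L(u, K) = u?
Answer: 120224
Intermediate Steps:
N = 104
N*(27 + L(7, 6 - 2))² = 104*(27 + 7)² = 104*34² = 104*1156 = 120224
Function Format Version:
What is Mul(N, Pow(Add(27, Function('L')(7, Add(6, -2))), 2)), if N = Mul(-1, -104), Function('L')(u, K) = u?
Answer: 120224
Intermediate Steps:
N = 104
Mul(N, Pow(Add(27, Function('L')(7, Add(6, -2))), 2)) = Mul(104, Pow(Add(27, 7), 2)) = Mul(104, Pow(34, 2)) = Mul(104, 1156) = 120224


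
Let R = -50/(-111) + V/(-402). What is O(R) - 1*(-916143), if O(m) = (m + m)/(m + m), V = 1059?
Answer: 916144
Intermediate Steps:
R = -32483/14874 (R = -50/(-111) + 1059/(-402) = -50*(-1/111) + 1059*(-1/402) = 50/111 - 353/134 = -32483/14874 ≈ -2.1839)
O(m) = 1 (O(m) = (2*m)/((2*m)) = (2*m)*(1/(2*m)) = 1)
O(R) - 1*(-916143) = 1 - 1*(-916143) = 1 + 916143 = 916144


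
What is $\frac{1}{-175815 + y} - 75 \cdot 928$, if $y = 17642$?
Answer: $- \frac{11008840801}{158173} \approx -69600.0$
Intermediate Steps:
$\frac{1}{-175815 + y} - 75 \cdot 928 = \frac{1}{-175815 + 17642} - 75 \cdot 928 = \frac{1}{-158173} - 69600 = - \frac{1}{158173} - 69600 = - \frac{11008840801}{158173}$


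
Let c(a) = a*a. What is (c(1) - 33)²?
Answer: 1024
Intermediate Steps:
c(a) = a²
(c(1) - 33)² = (1² - 33)² = (1 - 33)² = (-32)² = 1024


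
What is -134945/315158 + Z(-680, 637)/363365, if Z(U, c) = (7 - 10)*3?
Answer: -49037126347/114517386670 ≈ -0.42821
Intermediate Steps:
Z(U, c) = -9 (Z(U, c) = -3*3 = -9)
-134945/315158 + Z(-680, 637)/363365 = -134945/315158 - 9/363365 = -49037126347/114517386670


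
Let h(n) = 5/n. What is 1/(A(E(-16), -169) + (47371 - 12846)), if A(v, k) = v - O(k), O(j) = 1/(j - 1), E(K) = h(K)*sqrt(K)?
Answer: 3991090680/137792429384629 + 144500*I/137792429384629 ≈ 2.8965e-5 + 1.0487e-9*I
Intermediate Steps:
E(K) = 5/sqrt(K) (E(K) = (5/K)*sqrt(K) = 5/sqrt(K))
O(j) = 1/(-1 + j)
A(v, k) = v - 1/(-1 + k)
1/(A(E(-16), -169) + (47371 - 12846)) = 1/((-1 + (5/sqrt(-16))*(-1 - 169))/(-1 - 169) + (47371 - 12846)) = 1/((-1 + (5*(-I/4))*(-170))/(-170) + 34525) = 1/(-(-1 - 5*I/4*(-170))/170 + 34525) = 1/(-(-1 + 425*I/2)/170 + 34525) = 1/((1/170 - 5*I/4) + 34525) = 1/(5869251/170 - 5*I/4) = 115600*(5869251/170 + 5*I/4)/137792429384629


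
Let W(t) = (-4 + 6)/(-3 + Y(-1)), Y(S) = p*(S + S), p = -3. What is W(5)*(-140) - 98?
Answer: -574/3 ≈ -191.33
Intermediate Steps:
Y(S) = -6*S (Y(S) = -3*(S + S) = -6*S)
W(t) = ⅔ (W(t) = (-4 + 6)/(-3 - 6*(-1)) = 2/(-3 + 6) = 2/3 = 2*(⅓) = ⅔)
W(5)*(-140) - 98 = (⅔)*(-140) - 98 = -280/3 - 98 = -574/3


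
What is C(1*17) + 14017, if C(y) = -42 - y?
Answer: 13958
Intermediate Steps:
C(1*17) + 14017 = (-42 - 17) + 14017 = -59 + 14017 = 13958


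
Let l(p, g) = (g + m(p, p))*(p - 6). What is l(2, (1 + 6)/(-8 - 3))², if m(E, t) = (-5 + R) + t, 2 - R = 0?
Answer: 5184/121 ≈ 42.843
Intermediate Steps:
R = 2 (R = 2 - 1*0 = 2 + 0 = 2)
m(E, t) = -3 + t (m(E, t) = (-5 + 2) + t = -3 + t)
l(p, g) = (-6 + p)*(-3 + g + p) (l(p, g) = (g + (-3 + p))*(p - 6) = (-3 + g + p)*(-6 + p) = (-6 + p)*(-3 + g + p))
l(2, (1 + 6)/(-8 - 3))² = (18 + 2² - 9*2 - 6*(1 + 6)/(-8 - 3) + ((1 + 6)/(-8 - 3))*2)² = (18 + 4 - 18 - 42/(-11) + (7/(-11))*2)² = (18 + 4 - 18 - 42*(-1)/11 + (7*(-1/11))*2)² = (18 + 4 - 18 - 6*(-7/11) - 7/11*2)² = (18 + 4 - 18 + 42/11 - 14/11)² = (72/11)² = 5184/121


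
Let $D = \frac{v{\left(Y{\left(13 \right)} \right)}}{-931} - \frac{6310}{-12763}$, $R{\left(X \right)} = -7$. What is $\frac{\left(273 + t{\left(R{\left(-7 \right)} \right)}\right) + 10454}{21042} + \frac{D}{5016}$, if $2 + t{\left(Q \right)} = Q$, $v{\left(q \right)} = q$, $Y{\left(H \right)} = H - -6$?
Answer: $\frac{800666026495}{1571607537192} \approx 0.50946$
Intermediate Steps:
$Y{\left(H \right)} = 6 + H$ ($Y{\left(H \right)} = H + 6 = 6 + H$)
$t{\left(Q \right)} = -2 + Q$
$D = \frac{296427}{625387}$ ($D = \frac{6 + 13}{-931} - \frac{6310}{-12763} = 19 \left(- \frac{1}{931}\right) - - \frac{6310}{12763} = - \frac{1}{49} + \frac{6310}{12763} = \frac{296427}{625387} \approx 0.47399$)
$\frac{\left(273 + t{\left(R{\left(-7 \right)} \right)}\right) + 10454}{21042} + \frac{D}{5016} = \frac{\left(273 - 9\right) + 10454}{21042} + \frac{296427}{625387 \cdot 5016} = \left(\left(273 - 9\right) + 10454\right) \frac{1}{21042} + \frac{296427}{625387} \cdot \frac{1}{5016} = \left(264 + 10454\right) \frac{1}{21042} + \frac{98809}{1045647064} = 10718 \cdot \frac{1}{21042} + \frac{98809}{1045647064} = \frac{5359}{10521} + \frac{98809}{1045647064} = \frac{800666026495}{1571607537192}$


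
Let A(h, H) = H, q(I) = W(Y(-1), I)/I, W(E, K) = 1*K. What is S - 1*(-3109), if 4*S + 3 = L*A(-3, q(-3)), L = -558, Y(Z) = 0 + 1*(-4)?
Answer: 11875/4 ≈ 2968.8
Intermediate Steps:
Y(Z) = -4 (Y(Z) = 0 - 4 = -4)
W(E, K) = K
q(I) = 1 (q(I) = I/I = 1)
S = -561/4 (S = -¾ + (-558*1)/4 = -¾ + (¼)*(-558) = -¾ - 279/2 = -561/4 ≈ -140.25)
S - 1*(-3109) = -561/4 - 1*(-3109) = -561/4 + 3109 = 11875/4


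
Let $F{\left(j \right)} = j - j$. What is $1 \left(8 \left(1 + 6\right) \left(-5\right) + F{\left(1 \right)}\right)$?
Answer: $-280$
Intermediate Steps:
$F{\left(j \right)} = 0$
$1 \left(8 \left(1 + 6\right) \left(-5\right) + F{\left(1 \right)}\right) = 1 \left(8 \left(1 + 6\right) \left(-5\right) + 0\right) = 1 \left(8 \cdot 7 \left(-5\right) + 0\right) = 1 \left(8 \left(-35\right) + 0\right) = 1 \left(-280 + 0\right) = 1 \left(-280\right) = -280$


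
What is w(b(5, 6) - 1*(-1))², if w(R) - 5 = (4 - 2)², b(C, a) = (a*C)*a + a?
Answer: 81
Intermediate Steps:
b(C, a) = a + C*a² (b(C, a) = (C*a)*a + a = C*a² + a = a + C*a²)
w(R) = 9 (w(R) = 5 + (4 - 2)² = 5 + 2² = 5 + 4 = 9)
w(b(5, 6) - 1*(-1))² = 9² = 81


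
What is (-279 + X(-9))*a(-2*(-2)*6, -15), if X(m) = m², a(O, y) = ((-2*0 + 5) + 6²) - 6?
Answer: -6930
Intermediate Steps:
a(O, y) = 35 (a(O, y) = ((0 + 5) + 36) - 6 = (5 + 36) - 6 = 41 - 6 = 35)
(-279 + X(-9))*a(-2*(-2)*6, -15) = (-279 + (-9)²)*35 = (-279 + 81)*35 = -198*35 = -6930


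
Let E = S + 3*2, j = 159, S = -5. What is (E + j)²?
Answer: 25600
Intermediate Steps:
E = 1 (E = -5 + 3*2 = -5 + 6 = 1)
(E + j)² = (1 + 159)² = 160² = 25600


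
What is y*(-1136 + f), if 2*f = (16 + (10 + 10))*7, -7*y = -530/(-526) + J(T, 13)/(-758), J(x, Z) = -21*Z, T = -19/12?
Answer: 137697845/697739 ≈ 197.35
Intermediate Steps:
T = -19/12 (T = -19*1/12 = -19/12 ≈ -1.5833)
y = -272669/1395478 (y = -(-530/(-526) - 21*13/(-758))/7 = -(-530*(-1/526) - 273*(-1/758))/7 = -(265/263 + 273/758)/7 = -⅐*272669/199354 = -272669/1395478 ≈ -0.19539)
f = 126 (f = ((16 + (10 + 10))*7)/2 = ((16 + 20)*7)/2 = (36*7)/2 = (½)*252 = 126)
y*(-1136 + f) = -272669*(-1136 + 126)/1395478 = -272669/1395478*(-1010) = 137697845/697739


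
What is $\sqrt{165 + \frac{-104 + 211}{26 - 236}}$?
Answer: $\frac{\sqrt{7254030}}{210} \approx 12.825$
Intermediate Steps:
$\sqrt{165 + \frac{-104 + 211}{26 - 236}} = \sqrt{165 + \frac{107}{-210}} = \sqrt{165 + 107 \left(- \frac{1}{210}\right)} = \sqrt{165 - \frac{107}{210}} = \sqrt{\frac{34543}{210}} = \frac{\sqrt{7254030}}{210}$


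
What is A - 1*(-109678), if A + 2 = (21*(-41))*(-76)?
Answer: 175112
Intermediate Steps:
A = 65434 (A = -2 + (21*(-41))*(-76) = -2 - 861*(-76) = -2 + 65436 = 65434)
A - 1*(-109678) = 65434 - 1*(-109678) = 65434 + 109678 = 175112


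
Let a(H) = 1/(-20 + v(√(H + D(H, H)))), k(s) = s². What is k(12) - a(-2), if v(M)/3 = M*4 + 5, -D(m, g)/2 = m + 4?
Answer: 128021/889 + 12*I*√6/889 ≈ 144.01 + 0.033064*I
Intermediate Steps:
D(m, g) = -8 - 2*m (D(m, g) = -2*(m + 4) = -2*(4 + m) = -8 - 2*m)
v(M) = 15 + 12*M (v(M) = 3*(M*4 + 5) = 3*(4*M + 5) = 3*(5 + 4*M) = 15 + 12*M)
a(H) = 1/(-5 + 12*√(-8 - H)) (a(H) = 1/(-20 + (15 + 12*√(H + (-8 - 2*H)))) = 1/(-20 + (15 + 12*√(-8 - H))) = 1/(-5 + 12*√(-8 - H)))
k(12) - a(-2) = 12² - 1/(-5 + 12*√(-8 - 1*(-2))) = 144 - 1/(-5 + 12*√(-8 + 2)) = 144 - 1/(-5 + 12*√(-6)) = 144 - 1/(-5 + 12*(I*√6)) = 144 - 1/(-5 + 12*I*√6)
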